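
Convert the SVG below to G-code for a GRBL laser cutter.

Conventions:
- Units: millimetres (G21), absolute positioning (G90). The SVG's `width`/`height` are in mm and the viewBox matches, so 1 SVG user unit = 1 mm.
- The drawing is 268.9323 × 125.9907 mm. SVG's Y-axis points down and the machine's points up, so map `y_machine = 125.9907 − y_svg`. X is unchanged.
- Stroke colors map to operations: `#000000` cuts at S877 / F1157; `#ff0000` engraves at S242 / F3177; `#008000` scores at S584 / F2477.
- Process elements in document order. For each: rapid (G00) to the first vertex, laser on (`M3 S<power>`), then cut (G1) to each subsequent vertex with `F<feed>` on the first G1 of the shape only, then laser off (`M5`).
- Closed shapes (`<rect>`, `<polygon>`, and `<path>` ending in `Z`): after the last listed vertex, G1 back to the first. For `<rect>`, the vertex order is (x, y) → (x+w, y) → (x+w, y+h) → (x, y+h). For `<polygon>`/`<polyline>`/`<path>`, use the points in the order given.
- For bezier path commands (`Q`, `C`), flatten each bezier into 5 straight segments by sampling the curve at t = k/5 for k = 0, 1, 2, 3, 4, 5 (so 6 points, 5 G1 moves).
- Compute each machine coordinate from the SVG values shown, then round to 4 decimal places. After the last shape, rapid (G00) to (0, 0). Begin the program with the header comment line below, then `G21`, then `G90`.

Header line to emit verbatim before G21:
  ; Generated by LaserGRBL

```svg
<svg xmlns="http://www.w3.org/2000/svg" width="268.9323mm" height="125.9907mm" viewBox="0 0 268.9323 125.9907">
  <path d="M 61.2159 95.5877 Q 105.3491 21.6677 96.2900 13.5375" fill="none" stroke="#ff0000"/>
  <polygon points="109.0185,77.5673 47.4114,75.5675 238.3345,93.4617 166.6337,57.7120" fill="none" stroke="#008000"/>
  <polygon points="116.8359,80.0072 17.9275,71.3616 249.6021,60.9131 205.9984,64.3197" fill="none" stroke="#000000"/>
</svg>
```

; Generated by LaserGRBL
G21
G90
G00 X61.2159 Y30.4030
M3 S242
G1 X76.7415 Y57.3394 F3177
G1 X88.0117 Y79.0126
G1 X95.0265 Y95.4227
G1 X97.7859 Y106.5695
G1 X96.2900 Y112.4532
M5
G00 X109.0185 Y48.4234
M3 S584
G1 X47.4114 Y50.4232 F2477
G1 X238.3345 Y32.5290
G1 X166.6337 Y68.2787
G1 X109.0185 Y48.4234
M5
G00 X116.8359 Y45.9835
M3 S877
G1 X17.9275 Y54.6291 F1157
G1 X249.6021 Y65.0776
G1 X205.9984 Y61.6710
G1 X116.8359 Y45.9835
M5
G00 X0.0000 Y0.0000

1 u = 1 mm; y_m = 125.9907 − y.

[1] `<path>` quadratic bezier, #ff0000→engrave S242 F3177: (61.2159,30.4030) → (76.7415,57.3394) → (88.0117,79.0126) → (95.0265,95.4227) → (97.7859,106.5695) → (96.2900,112.4532)

[2] `<polygon>` closed polygon, #008000→score S584 F2477: (109.0185,48.4234) → (47.4114,50.4232) → (238.3345,32.5290) → (166.6337,68.2787) → (109.0185,48.4234) (closed)

[3] `<polygon>` closed polygon, #000000→cut S877 F1157: (116.8359,45.9835) → (17.9275,54.6291) → (249.6021,65.0776) → (205.9984,61.6710) → (116.8359,45.9835) (closed)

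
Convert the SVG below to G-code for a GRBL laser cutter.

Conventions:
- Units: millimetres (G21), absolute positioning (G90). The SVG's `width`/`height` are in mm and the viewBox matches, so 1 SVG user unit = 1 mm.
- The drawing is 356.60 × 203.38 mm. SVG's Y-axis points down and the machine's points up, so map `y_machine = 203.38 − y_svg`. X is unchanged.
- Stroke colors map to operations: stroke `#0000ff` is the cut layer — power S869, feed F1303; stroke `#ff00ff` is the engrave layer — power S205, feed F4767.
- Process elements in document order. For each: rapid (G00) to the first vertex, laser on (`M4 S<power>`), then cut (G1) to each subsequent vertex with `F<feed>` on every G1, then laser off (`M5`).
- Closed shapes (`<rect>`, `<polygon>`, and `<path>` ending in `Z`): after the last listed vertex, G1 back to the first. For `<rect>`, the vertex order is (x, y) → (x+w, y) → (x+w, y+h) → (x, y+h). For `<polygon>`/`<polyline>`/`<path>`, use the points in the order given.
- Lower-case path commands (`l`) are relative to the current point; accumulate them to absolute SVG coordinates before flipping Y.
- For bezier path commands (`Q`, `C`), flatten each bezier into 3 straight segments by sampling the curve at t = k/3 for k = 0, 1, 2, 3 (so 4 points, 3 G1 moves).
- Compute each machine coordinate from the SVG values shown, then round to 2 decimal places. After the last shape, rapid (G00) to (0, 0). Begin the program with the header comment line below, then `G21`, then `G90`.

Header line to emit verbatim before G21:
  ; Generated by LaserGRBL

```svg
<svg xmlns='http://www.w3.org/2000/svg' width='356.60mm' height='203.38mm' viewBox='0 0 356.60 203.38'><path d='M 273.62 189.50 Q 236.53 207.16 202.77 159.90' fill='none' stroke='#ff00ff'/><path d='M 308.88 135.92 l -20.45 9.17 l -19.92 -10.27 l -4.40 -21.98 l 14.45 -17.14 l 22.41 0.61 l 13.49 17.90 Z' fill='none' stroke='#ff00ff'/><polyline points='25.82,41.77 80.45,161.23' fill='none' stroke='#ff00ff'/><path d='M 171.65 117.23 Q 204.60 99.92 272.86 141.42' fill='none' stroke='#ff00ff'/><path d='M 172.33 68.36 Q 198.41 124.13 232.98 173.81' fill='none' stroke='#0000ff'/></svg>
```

Since the viewBox matches the mm dimensions, user units are millimetres directly. The only transform is the Y-flip y_m = 203.38 − y_svg.

Shape 1 is a quadratic bezier drawn with `<path>`. Its stroke #ff00ff means engrave at S205, F4767. After flipping Y the toolpath is (273.62,13.88) → (249.26,9.32) → (225.65,19.19) → (202.77,43.48).

Shape 2 is a regular polygon drawn with `<path>`. Its stroke #ff00ff means engrave at S205, F4767. After flipping Y the toolpath is (308.88,67.46) → (288.43,58.29) → (268.51,68.56) → (264.11,90.54) → (278.56,107.68) → (300.97,107.07) → (314.46,89.17) → (308.88,67.46), returning to the start.

Shape 3 is a line segment drawn with `<polyline>`. Its stroke #ff00ff means engrave at S205, F4767. After flipping Y the toolpath is (25.82,161.61) → (80.45,42.15).

Shape 4 is a quadratic bezier drawn with `<path>`. Its stroke #ff00ff means engrave at S205, F4767. After flipping Y the toolpath is (171.65,86.15) → (197.54,91.16) → (231.28,83.09) → (272.86,61.96).

Shape 5 is a quadratic bezier drawn with `<path>`. Its stroke #0000ff means cut at S869, F1303. After flipping Y the toolpath is (172.33,135.02) → (190.66,98.52) → (210.88,63.37) → (232.98,29.57).

; Generated by LaserGRBL
G21
G90
G00 X273.62 Y13.88
M4 S205
G1 X249.26 Y9.32 F4767
G1 X225.65 Y19.19 F4767
G1 X202.77 Y43.48 F4767
M5
G00 X308.88 Y67.46
M4 S205
G1 X288.43 Y58.29 F4767
G1 X268.51 Y68.56 F4767
G1 X264.11 Y90.54 F4767
G1 X278.56 Y107.68 F4767
G1 X300.97 Y107.07 F4767
G1 X314.46 Y89.17 F4767
G1 X308.88 Y67.46 F4767
M5
G00 X25.82 Y161.61
M4 S205
G1 X80.45 Y42.15 F4767
M5
G00 X171.65 Y86.15
M4 S205
G1 X197.54 Y91.16 F4767
G1 X231.28 Y83.09 F4767
G1 X272.86 Y61.96 F4767
M5
G00 X172.33 Y135.02
M4 S869
G1 X190.66 Y98.52 F1303
G1 X210.88 Y63.37 F1303
G1 X232.98 Y29.57 F1303
M5
G00 X0.00 Y0.00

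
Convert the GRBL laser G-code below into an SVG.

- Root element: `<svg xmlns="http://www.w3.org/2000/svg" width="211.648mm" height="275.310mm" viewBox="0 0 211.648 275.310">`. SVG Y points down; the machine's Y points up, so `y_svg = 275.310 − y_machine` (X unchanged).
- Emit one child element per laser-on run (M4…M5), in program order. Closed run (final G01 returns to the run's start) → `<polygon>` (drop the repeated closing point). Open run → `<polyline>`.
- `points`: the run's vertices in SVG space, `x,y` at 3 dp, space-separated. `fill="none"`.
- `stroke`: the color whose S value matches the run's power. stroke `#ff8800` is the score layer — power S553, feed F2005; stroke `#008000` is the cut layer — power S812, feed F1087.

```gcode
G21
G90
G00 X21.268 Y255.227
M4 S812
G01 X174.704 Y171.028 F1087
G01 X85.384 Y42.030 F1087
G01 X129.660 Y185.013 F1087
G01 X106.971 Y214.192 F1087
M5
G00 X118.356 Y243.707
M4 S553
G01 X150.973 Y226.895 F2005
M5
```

y_svg = 275.310 − y_m.

[1] S812→`#008000` (cut); open run; points: 21.268,20.083 174.704,104.282 85.384,233.280 129.660,90.297 106.971,61.118

[2] S553→`#ff8800` (score); open run; points: 118.356,31.603 150.973,48.415

<svg xmlns="http://www.w3.org/2000/svg" width="211.648mm" height="275.310mm" viewBox="0 0 211.648 275.310">
  <polyline points="21.268,20.083 174.704,104.282 85.384,233.280 129.660,90.297 106.971,61.118" fill="none" stroke="#008000"/>
  <polyline points="118.356,31.603 150.973,48.415" fill="none" stroke="#ff8800"/>
</svg>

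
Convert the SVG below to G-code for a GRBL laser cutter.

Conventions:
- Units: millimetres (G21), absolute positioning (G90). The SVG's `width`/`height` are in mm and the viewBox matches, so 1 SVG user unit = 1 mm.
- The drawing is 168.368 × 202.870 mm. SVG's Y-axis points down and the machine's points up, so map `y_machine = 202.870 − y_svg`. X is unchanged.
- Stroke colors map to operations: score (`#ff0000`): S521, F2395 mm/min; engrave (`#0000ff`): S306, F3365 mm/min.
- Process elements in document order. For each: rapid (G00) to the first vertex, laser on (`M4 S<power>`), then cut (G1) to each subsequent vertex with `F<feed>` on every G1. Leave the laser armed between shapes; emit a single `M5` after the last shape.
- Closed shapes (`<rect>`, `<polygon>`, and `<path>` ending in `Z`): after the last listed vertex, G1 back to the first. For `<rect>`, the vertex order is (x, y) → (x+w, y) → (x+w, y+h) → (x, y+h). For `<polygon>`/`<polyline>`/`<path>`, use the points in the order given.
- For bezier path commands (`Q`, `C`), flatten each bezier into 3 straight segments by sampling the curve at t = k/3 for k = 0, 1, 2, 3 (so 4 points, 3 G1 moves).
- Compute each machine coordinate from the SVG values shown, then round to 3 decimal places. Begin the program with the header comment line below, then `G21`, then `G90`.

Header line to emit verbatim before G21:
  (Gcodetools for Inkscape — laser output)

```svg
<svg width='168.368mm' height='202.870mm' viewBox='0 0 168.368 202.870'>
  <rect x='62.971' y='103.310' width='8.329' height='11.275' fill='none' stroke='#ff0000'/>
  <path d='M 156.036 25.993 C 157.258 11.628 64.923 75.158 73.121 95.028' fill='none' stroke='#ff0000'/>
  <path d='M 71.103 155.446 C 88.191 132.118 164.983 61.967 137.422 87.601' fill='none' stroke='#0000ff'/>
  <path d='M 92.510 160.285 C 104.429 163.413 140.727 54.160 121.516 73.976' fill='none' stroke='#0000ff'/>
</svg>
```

Since the viewBox matches the mm dimensions, user units are millimetres directly. The only transform is the Y-flip y_m = 202.870 − y_svg.

Shape 1 is a rectangle drawn with `<rect>`. Its stroke #ff0000 means score at S521, F2395. After flipping Y the toolpath is (62.971,99.560) → (71.300,99.560) → (71.300,88.285) → (62.971,88.285) → (62.971,99.560), returning to the start.

Shape 2 is a cubic bezier drawn with `<path>`. Its stroke #ff0000 means score at S521, F2395. After flipping Y the toolpath is (156.036,176.877) → (133.261,169.779) → (91.245,137.763) → (73.121,107.842).

Shape 3 is a cubic bezier drawn with `<path>`. Its stroke #0000ff means engrave at S306, F3365. After flipping Y the toolpath is (71.103,47.424) → (102.016,81.078) → (136.275,114.256) → (137.422,115.269).

Shape 4 is a cubic bezier drawn with `<path>`. Its stroke #0000ff means engrave at S306, F3365. After flipping Y the toolpath is (92.510,42.585) → (109.597,67.975) → (125.183,114.630) → (121.516,128.894).

(Gcodetools for Inkscape — laser output)
G21
G90
G00 X62.971 Y99.560
M4 S521
G1 X71.300 Y99.560 F2395
G1 X71.300 Y88.285 F2395
G1 X62.971 Y88.285 F2395
G1 X62.971 Y99.560 F2395
G00 X156.036 Y176.877
M4 S521
G1 X133.261 Y169.779 F2395
G1 X91.245 Y137.763 F2395
G1 X73.121 Y107.842 F2395
G00 X71.103 Y47.424
M4 S306
G1 X102.016 Y81.078 F3365
G1 X136.275 Y114.256 F3365
G1 X137.422 Y115.269 F3365
G00 X92.510 Y42.585
M4 S306
G1 X109.597 Y67.975 F3365
G1 X125.183 Y114.630 F3365
G1 X121.516 Y128.894 F3365
M5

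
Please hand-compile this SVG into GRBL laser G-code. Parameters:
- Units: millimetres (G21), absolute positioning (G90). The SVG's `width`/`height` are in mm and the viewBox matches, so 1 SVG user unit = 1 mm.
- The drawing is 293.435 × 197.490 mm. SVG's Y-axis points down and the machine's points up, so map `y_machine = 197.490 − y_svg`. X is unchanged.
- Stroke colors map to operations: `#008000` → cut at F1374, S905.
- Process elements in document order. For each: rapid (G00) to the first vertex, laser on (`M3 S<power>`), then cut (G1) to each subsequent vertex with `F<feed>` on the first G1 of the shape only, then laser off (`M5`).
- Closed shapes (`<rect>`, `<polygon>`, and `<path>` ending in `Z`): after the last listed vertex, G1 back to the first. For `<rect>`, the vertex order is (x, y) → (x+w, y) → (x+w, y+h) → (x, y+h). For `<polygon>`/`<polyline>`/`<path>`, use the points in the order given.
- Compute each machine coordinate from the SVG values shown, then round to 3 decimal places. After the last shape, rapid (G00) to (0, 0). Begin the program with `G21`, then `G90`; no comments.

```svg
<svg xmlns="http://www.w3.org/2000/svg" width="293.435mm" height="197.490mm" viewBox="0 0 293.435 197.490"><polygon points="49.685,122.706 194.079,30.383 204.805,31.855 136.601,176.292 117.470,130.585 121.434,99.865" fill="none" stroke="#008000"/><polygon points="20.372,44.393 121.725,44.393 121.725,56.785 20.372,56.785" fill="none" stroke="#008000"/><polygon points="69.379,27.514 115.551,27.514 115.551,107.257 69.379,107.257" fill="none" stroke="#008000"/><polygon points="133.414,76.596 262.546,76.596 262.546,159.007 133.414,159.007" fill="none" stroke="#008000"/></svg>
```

G21
G90
G00 X49.685 Y74.784
M3 S905
G1 X194.079 Y167.107 F1374
G1 X204.805 Y165.635
G1 X136.601 Y21.198
G1 X117.470 Y66.905
G1 X121.434 Y97.625
G1 X49.685 Y74.784
M5
G00 X20.372 Y153.097
M3 S905
G1 X121.725 Y153.097 F1374
G1 X121.725 Y140.705
G1 X20.372 Y140.705
G1 X20.372 Y153.097
M5
G00 X69.379 Y169.976
M3 S905
G1 X115.551 Y169.976 F1374
G1 X115.551 Y90.233
G1 X69.379 Y90.233
G1 X69.379 Y169.976
M5
G00 X133.414 Y120.894
M3 S905
G1 X262.546 Y120.894 F1374
G1 X262.546 Y38.483
G1 X133.414 Y38.483
G1 X133.414 Y120.894
M5
G00 X0.000 Y0.000

1 u = 1 mm; y_m = 197.490 − y.

[1] `<polygon>` closed polygon, #008000→cut S905 F1374: (49.685,74.784) → (194.079,167.107) → (204.805,165.635) → (136.601,21.198) → (117.470,66.905) → (121.434,97.625) → (49.685,74.784) (closed)

[2] `<polygon>` rectangle, #008000→cut S905 F1374: (20.372,153.097) → (121.725,153.097) → (121.725,140.705) → (20.372,140.705) → (20.372,153.097) (closed)

[3] `<polygon>` rectangle, #008000→cut S905 F1374: (69.379,169.976) → (115.551,169.976) → (115.551,90.233) → (69.379,90.233) → (69.379,169.976) (closed)

[4] `<polygon>` rectangle, #008000→cut S905 F1374: (133.414,120.894) → (262.546,120.894) → (262.546,38.483) → (133.414,38.483) → (133.414,120.894) (closed)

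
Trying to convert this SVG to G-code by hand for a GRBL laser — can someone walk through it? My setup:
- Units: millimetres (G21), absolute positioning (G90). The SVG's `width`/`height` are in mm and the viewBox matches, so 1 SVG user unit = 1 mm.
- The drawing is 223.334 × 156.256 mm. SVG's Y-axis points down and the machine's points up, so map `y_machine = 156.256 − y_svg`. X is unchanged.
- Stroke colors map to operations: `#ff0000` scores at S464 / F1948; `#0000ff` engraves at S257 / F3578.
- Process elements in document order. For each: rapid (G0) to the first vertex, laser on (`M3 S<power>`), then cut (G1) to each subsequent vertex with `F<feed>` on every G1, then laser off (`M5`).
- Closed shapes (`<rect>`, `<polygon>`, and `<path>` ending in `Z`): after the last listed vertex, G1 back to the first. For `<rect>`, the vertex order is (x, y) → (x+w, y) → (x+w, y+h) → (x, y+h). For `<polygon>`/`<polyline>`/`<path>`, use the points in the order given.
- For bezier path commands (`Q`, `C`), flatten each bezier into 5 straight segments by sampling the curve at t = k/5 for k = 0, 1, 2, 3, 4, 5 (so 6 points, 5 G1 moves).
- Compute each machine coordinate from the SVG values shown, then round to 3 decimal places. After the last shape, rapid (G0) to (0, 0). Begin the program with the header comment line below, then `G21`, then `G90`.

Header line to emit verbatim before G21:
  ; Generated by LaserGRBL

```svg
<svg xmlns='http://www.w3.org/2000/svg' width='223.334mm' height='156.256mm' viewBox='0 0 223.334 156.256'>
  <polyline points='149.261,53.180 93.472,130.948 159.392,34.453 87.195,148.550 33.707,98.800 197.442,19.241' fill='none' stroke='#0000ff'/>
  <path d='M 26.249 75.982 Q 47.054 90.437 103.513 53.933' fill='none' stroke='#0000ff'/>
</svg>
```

1 u = 1 mm; y_m = 156.256 − y.

[1] `<polyline>` open polyline, #0000ff→engrave S257 F3578: (149.261,103.076) → (93.472,25.308) → (159.392,121.803) → (87.195,7.706) → (33.707,57.456) → (197.442,137.015)

[2] `<path>` quadratic bezier, #0000ff→engrave S257 F3578: (26.249,80.274) → (35.997,76.530) → (48.598,76.863) → (64.050,81.273) → (82.356,89.760) → (103.513,102.323)

; Generated by LaserGRBL
G21
G90
G0 X149.261 Y103.076
M3 S257
G1 X93.472 Y25.308 F3578
G1 X159.392 Y121.803 F3578
G1 X87.195 Y7.706 F3578
G1 X33.707 Y57.456 F3578
G1 X197.442 Y137.015 F3578
M5
G0 X26.249 Y80.274
M3 S257
G1 X35.997 Y76.530 F3578
G1 X48.598 Y76.863 F3578
G1 X64.050 Y81.273 F3578
G1 X82.356 Y89.760 F3578
G1 X103.513 Y102.323 F3578
M5
G0 X0.000 Y0.000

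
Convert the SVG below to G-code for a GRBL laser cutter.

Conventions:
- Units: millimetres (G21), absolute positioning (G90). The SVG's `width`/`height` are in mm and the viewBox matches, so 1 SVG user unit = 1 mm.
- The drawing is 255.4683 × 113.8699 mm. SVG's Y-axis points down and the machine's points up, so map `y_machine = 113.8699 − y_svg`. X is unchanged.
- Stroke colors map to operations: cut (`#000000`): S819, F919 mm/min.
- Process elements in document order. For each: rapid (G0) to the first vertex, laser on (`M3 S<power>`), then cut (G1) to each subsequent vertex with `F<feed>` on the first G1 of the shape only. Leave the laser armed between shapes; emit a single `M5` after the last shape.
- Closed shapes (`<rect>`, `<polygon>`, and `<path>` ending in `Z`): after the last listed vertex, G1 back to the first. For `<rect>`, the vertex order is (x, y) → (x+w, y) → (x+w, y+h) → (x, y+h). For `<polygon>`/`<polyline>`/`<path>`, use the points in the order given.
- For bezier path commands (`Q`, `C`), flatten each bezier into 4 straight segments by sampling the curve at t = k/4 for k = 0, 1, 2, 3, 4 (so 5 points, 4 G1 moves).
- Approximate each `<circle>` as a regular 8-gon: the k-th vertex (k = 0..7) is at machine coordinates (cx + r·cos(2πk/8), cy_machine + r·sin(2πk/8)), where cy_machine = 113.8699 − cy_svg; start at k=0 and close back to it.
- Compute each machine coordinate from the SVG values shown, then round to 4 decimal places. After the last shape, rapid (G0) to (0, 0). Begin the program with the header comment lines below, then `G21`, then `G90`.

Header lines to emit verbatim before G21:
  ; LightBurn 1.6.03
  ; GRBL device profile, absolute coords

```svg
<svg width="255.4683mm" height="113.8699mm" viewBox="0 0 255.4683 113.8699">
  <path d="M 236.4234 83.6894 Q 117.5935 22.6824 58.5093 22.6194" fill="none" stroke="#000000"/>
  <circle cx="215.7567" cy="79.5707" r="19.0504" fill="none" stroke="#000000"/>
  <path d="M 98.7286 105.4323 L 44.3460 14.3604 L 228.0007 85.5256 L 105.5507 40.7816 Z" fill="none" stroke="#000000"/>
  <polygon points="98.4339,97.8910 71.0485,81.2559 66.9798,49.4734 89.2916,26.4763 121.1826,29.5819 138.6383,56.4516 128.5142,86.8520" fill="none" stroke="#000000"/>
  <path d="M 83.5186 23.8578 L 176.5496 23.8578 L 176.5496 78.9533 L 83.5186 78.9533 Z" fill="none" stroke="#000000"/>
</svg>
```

Since the viewBox matches the mm dimensions, user units are millimetres directly. The only transform is the Y-flip y_m = 113.8699 − y_svg.

Shape 1 is a quadratic bezier drawn with `<path>`. Its stroke #000000 means cut at S819, F919. After flipping Y the toolpath is (236.4234,30.1805) → (180.7426,56.8750) → (132.5299,75.9515) → (91.7855,87.4100) → (58.5093,91.2505).

Shape 2 is a circle drawn with `<circle>`. Its stroke #000000 means cut at S819, F919. After flipping Y the toolpath is (234.8071,34.2992) → (229.2274,47.7699) → (215.7567,53.3496) → (202.2860,47.7699) → (196.7063,34.2992) → (202.2860,20.8285) → (215.7567,15.2488) → (229.2274,20.8285) → (234.8071,34.2992), returning to the start.

Shape 3 is a closed polygon drawn with `<path>`. Its stroke #000000 means cut at S819, F919. After flipping Y the toolpath is (98.7286,8.4376) → (44.3460,99.5095) → (228.0007,28.3443) → (105.5507,73.0883) → (98.7286,8.4376), returning to the start.

Shape 4 is a regular polygon drawn with `<polygon>`. Its stroke #000000 means cut at S819, F919. After flipping Y the toolpath is (98.4339,15.9789) → (71.0485,32.6140) → (66.9798,64.3965) → (89.2916,87.3936) → (121.1826,84.2880) → (138.6383,57.4183) → (128.5142,27.0179) → (98.4339,15.9789), returning to the start.

Shape 5 is a rectangle drawn with `<path>`. Its stroke #000000 means cut at S819, F919. After flipping Y the toolpath is (83.5186,90.0121) → (176.5496,90.0121) → (176.5496,34.9166) → (83.5186,34.9166) → (83.5186,90.0121), returning to the start.

; LightBurn 1.6.03
; GRBL device profile, absolute coords
G21
G90
G0 X236.4234 Y30.1805
M3 S819
G1 X180.7426 Y56.8750 F919
G1 X132.5299 Y75.9515
G1 X91.7855 Y87.4100
G1 X58.5093 Y91.2505
G0 X234.8071 Y34.2992
M3 S819
G1 X229.2274 Y47.7699 F919
G1 X215.7567 Y53.3496
G1 X202.2860 Y47.7699
G1 X196.7063 Y34.2992
G1 X202.2860 Y20.8285
G1 X215.7567 Y15.2488
G1 X229.2274 Y20.8285
G1 X234.8071 Y34.2992
G0 X98.7286 Y8.4376
M3 S819
G1 X44.3460 Y99.5095 F919
G1 X228.0007 Y28.3443
G1 X105.5507 Y73.0883
G1 X98.7286 Y8.4376
G0 X98.4339 Y15.9789
M3 S819
G1 X71.0485 Y32.6140 F919
G1 X66.9798 Y64.3965
G1 X89.2916 Y87.3936
G1 X121.1826 Y84.2880
G1 X138.6383 Y57.4183
G1 X128.5142 Y27.0179
G1 X98.4339 Y15.9789
G0 X83.5186 Y90.0121
M3 S819
G1 X176.5496 Y90.0121 F919
G1 X176.5496 Y34.9166
G1 X83.5186 Y34.9166
G1 X83.5186 Y90.0121
M5
G0 X0.0000 Y0.0000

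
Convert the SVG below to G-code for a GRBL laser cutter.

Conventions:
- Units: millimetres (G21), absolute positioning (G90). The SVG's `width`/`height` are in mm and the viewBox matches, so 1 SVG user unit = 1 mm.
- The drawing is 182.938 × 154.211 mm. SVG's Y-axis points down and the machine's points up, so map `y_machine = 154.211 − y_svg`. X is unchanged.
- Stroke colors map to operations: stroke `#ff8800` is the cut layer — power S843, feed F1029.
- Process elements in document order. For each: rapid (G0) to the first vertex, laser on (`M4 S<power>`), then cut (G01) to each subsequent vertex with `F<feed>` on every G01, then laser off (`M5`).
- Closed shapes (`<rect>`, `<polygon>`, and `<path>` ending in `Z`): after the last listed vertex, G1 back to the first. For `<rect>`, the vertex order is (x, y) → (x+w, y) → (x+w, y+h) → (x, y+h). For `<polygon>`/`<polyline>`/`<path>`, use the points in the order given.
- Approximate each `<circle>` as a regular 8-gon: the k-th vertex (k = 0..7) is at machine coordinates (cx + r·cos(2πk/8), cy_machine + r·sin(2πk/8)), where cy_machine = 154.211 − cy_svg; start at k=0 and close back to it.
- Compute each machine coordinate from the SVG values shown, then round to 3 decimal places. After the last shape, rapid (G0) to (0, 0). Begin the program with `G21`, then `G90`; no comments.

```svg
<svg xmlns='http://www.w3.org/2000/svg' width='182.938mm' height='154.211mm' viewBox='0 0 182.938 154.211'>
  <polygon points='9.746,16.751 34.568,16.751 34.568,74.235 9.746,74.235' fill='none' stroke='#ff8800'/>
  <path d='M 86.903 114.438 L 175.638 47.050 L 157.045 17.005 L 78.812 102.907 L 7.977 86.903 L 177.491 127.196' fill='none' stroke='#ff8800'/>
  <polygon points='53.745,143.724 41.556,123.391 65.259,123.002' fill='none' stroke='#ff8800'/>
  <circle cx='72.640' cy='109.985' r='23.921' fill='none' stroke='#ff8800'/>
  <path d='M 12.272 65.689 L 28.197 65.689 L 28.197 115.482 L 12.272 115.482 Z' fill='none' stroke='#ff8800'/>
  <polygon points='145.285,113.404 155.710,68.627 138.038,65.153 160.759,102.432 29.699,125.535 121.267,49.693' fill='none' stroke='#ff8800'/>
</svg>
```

G21
G90
G0 X9.746 Y137.460
M4 S843
G01 X34.568 Y137.460 F1029
G01 X34.568 Y79.976 F1029
G01 X9.746 Y79.976 F1029
G01 X9.746 Y137.460 F1029
M5
G0 X86.903 Y39.773
M4 S843
G01 X175.638 Y107.161 F1029
G01 X157.045 Y137.206 F1029
G01 X78.812 Y51.304 F1029
G01 X7.977 Y67.308 F1029
G01 X177.491 Y27.015 F1029
M5
G0 X53.745 Y10.487
M4 S843
G01 X41.556 Y30.820 F1029
G01 X65.259 Y31.209 F1029
G01 X53.745 Y10.487 F1029
M5
G0 X96.561 Y44.226
M4 S843
G01 X89.555 Y61.141 F1029
G01 X72.640 Y68.147 F1029
G01 X55.725 Y61.141 F1029
G01 X48.719 Y44.226 F1029
G01 X55.725 Y27.311 F1029
G01 X72.640 Y20.305 F1029
G01 X89.555 Y27.311 F1029
G01 X96.561 Y44.226 F1029
M5
G0 X12.272 Y88.522
M4 S843
G01 X28.197 Y88.522 F1029
G01 X28.197 Y38.729 F1029
G01 X12.272 Y38.729 F1029
G01 X12.272 Y88.522 F1029
M5
G0 X145.285 Y40.807
M4 S843
G01 X155.710 Y85.584 F1029
G01 X138.038 Y89.058 F1029
G01 X160.759 Y51.779 F1029
G01 X29.699 Y28.676 F1029
G01 X121.267 Y104.518 F1029
G01 X145.285 Y40.807 F1029
M5
G0 X0.000 Y0.000

1 u = 1 mm; y_m = 154.211 − y.

[1] `<polygon>` rectangle, #ff8800→cut S843 F1029: (9.746,137.460) → (34.568,137.460) → (34.568,79.976) → (9.746,79.976) → (9.746,137.460) (closed)

[2] `<path>` open polyline, #ff8800→cut S843 F1029: (86.903,39.773) → (175.638,107.161) → (157.045,137.206) → (78.812,51.304) → (7.977,67.308) → (177.491,27.015)

[3] `<polygon>` regular polygon, #ff8800→cut S843 F1029: (53.745,10.487) → (41.556,30.820) → (65.259,31.209) → (53.745,10.487) (closed)

[4] `<circle>` circle, #ff8800→cut S843 F1029: (96.561,44.226) → (89.555,61.141) → (72.640,68.147) → (55.725,61.141) → (48.719,44.226) → (55.725,27.311) → (72.640,20.305) → (89.555,27.311) → (96.561,44.226) (closed)

[5] `<path>` rectangle, #ff8800→cut S843 F1029: (12.272,88.522) → (28.197,88.522) → (28.197,38.729) → (12.272,38.729) → (12.272,88.522) (closed)

[6] `<polygon>` closed polygon, #ff8800→cut S843 F1029: (145.285,40.807) → (155.710,85.584) → (138.038,89.058) → (160.759,51.779) → (29.699,28.676) → (121.267,104.518) → (145.285,40.807) (closed)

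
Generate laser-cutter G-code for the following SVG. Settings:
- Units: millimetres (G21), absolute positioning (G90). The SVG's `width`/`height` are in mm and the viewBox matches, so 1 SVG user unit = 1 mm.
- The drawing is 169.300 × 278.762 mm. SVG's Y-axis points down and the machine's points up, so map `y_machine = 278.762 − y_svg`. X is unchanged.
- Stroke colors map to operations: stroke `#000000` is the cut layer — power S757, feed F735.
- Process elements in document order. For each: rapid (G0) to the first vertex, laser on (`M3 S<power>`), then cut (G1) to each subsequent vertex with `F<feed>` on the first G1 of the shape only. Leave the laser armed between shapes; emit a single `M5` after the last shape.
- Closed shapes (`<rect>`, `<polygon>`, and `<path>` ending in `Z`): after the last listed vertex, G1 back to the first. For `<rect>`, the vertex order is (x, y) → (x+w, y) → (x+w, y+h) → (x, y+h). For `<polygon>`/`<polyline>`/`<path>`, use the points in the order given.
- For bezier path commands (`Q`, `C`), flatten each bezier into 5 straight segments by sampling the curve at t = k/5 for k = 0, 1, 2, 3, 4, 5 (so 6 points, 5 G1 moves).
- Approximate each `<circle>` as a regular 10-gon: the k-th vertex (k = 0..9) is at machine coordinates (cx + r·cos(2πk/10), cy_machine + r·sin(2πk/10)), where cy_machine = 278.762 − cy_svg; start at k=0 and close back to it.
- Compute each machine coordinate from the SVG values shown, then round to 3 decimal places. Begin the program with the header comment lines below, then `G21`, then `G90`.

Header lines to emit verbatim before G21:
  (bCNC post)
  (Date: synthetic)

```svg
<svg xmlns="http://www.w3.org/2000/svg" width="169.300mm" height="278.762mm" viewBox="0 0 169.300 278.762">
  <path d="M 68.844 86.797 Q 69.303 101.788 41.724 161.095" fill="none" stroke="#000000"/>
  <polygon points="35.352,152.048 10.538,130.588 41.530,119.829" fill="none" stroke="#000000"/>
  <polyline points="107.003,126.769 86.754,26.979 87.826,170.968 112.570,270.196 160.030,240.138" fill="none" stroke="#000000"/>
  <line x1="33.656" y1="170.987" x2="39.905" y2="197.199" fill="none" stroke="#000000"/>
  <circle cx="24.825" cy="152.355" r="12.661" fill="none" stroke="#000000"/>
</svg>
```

1 u = 1 mm; y_m = 278.762 − y.

[1] `<path>` quadratic bezier, #000000→cut S757 F735: (68.844,191.965) → (67.906,184.196) → (64.725,172.882) → (59.301,158.022) → (51.634,139.617) → (41.724,117.667)

[2] `<polygon>` regular polygon, #000000→cut S757 F735: (35.352,126.714) → (10.538,148.174) → (41.530,158.933) → (35.352,126.714) (closed)

[3] `<polyline>` open polyline, #000000→cut S757 F735: (107.003,151.993) → (86.754,251.783) → (87.826,107.794) → (112.570,8.566) → (160.030,38.624)

[4] `<line>` line segment, #000000→cut S757 F735: (33.656,107.775) → (39.905,81.563)

[5] `<circle>` circle, #000000→cut S757 F735: (37.486,126.407) → (35.068,133.849) → (28.737,138.448) → (20.913,138.448) → (14.582,133.849) → (12.164,126.407) → (14.582,118.965) → (20.913,114.366) → (28.737,114.366) → (35.068,118.965) → (37.486,126.407) (closed)

(bCNC post)
(Date: synthetic)
G21
G90
G0 X68.844 Y191.965
M3 S757
G1 X67.906 Y184.196 F735
G1 X64.725 Y172.882
G1 X59.301 Y158.022
G1 X51.634 Y139.617
G1 X41.724 Y117.667
G0 X35.352 Y126.714
M3 S757
G1 X10.538 Y148.174 F735
G1 X41.530 Y158.933
G1 X35.352 Y126.714
G0 X107.003 Y151.993
M3 S757
G1 X86.754 Y251.783 F735
G1 X87.826 Y107.794
G1 X112.570 Y8.566
G1 X160.030 Y38.624
G0 X33.656 Y107.775
M3 S757
G1 X39.905 Y81.563 F735
G0 X37.486 Y126.407
M3 S757
G1 X35.068 Y133.849 F735
G1 X28.737 Y138.448
G1 X20.913 Y138.448
G1 X14.582 Y133.849
G1 X12.164 Y126.407
G1 X14.582 Y118.965
G1 X20.913 Y114.366
G1 X28.737 Y114.366
G1 X35.068 Y118.965
G1 X37.486 Y126.407
M5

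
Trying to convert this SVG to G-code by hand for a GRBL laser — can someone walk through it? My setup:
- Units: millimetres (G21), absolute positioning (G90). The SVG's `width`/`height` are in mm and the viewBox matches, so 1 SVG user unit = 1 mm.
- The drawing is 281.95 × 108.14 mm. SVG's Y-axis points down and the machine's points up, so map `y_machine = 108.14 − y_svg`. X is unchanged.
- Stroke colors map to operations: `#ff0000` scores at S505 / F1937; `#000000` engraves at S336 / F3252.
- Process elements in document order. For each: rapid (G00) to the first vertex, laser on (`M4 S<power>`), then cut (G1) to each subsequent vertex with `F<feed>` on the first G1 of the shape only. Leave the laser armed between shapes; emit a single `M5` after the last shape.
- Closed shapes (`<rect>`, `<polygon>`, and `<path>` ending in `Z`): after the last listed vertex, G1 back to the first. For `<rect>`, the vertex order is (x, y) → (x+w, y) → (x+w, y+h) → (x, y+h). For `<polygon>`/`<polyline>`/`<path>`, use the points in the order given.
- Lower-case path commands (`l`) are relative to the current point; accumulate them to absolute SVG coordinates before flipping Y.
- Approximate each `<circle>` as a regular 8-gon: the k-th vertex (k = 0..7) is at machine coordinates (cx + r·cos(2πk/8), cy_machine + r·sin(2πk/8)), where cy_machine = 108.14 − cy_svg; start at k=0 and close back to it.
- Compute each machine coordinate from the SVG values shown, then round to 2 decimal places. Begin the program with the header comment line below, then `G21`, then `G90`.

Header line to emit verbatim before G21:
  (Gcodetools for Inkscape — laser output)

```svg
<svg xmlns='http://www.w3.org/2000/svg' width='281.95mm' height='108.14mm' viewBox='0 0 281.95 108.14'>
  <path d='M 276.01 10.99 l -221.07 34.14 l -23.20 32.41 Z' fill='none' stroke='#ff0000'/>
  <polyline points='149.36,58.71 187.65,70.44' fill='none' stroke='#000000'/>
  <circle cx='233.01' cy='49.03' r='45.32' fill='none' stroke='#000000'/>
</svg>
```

viewBox `0 0 281.95 108.14` with mm width/height → 1 unit = 1 mm. Flip: y_m = 108.14 − y_svg.

**Shape 1** — `<path>` closed polygon, stroke `#ff0000` → score (S505, F1937). Machine vertices: (276.01,97.15) → (54.94,63.01) → (31.74,30.60) → (276.01,97.15). Closed: final G1 returns to the first vertex.

**Shape 2** — `<polyline>` line segment, stroke `#000000` → engrave (S336, F3252). Machine vertices: (149.36,49.43) → (187.65,37.70). Open path.

**Shape 3** — `<circle>` circle, stroke `#000000` → engrave (S336, F3252). Machine vertices: (278.33,59.11) → (265.06,91.16) → (233.01,104.43) → (200.96,91.16) → (187.69,59.11) → (200.96,27.06) → (233.01,13.79) → (265.06,27.06) → (278.33,59.11). Closed: final G1 returns to the first vertex.

(Gcodetools for Inkscape — laser output)
G21
G90
G00 X276.01 Y97.15
M4 S505
G1 X54.94 Y63.01 F1937
G1 X31.74 Y30.60
G1 X276.01 Y97.15
G00 X149.36 Y49.43
M4 S336
G1 X187.65 Y37.70 F3252
G00 X278.33 Y59.11
M4 S336
G1 X265.06 Y91.16 F3252
G1 X233.01 Y104.43
G1 X200.96 Y91.16
G1 X187.69 Y59.11
G1 X200.96 Y27.06
G1 X233.01 Y13.79
G1 X265.06 Y27.06
G1 X278.33 Y59.11
M5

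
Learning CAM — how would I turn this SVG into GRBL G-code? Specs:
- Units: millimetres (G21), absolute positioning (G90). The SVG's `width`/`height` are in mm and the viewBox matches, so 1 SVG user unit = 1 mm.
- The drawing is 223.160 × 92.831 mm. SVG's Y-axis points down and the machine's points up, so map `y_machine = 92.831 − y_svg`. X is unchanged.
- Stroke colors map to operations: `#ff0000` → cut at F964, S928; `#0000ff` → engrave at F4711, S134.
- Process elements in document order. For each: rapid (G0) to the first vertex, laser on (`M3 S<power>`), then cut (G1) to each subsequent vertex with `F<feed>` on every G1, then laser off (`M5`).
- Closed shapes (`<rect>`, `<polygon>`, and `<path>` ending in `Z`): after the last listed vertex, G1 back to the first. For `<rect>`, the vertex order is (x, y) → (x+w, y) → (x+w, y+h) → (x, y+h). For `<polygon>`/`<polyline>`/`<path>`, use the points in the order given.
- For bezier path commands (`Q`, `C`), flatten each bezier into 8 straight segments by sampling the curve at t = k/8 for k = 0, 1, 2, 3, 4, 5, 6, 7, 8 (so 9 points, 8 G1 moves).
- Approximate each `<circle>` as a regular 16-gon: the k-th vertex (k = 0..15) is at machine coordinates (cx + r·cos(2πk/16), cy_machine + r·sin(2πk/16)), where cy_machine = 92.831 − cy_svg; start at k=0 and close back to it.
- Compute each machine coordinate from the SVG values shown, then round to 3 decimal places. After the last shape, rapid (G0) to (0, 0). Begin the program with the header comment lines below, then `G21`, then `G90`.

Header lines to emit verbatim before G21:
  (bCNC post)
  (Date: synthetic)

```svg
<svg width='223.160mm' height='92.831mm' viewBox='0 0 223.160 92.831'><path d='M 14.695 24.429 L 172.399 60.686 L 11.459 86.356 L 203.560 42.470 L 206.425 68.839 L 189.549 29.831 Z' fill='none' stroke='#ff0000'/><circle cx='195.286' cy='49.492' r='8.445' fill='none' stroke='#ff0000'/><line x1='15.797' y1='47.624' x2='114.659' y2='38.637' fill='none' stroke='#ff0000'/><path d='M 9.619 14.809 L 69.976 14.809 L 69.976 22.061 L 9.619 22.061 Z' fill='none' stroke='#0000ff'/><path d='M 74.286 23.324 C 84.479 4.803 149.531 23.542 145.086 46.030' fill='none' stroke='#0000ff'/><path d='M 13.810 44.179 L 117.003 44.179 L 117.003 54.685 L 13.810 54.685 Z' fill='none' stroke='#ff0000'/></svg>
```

(bCNC post)
(Date: synthetic)
G21
G90
G0 X14.695 Y68.402
M3 S928
G1 X172.399 Y32.145 F964
G1 X11.459 Y6.475 F964
G1 X203.560 Y50.361 F964
G1 X206.425 Y23.992 F964
G1 X189.549 Y63.000 F964
G1 X14.695 Y68.402 F964
M5
G0 X203.731 Y43.339
M3 S928
G1 X203.088 Y46.571 F964
G1 X201.258 Y49.311 F964
G1 X198.518 Y51.141 F964
G1 X195.286 Y51.784 F964
G1 X192.054 Y51.141 F964
G1 X189.314 Y49.311 F964
G1 X187.484 Y46.571 F964
G1 X186.841 Y43.339 F964
G1 X187.484 Y40.107 F964
G1 X189.314 Y37.367 F964
G1 X192.054 Y35.537 F964
G1 X195.286 Y34.894 F964
G1 X198.518 Y35.537 F964
G1 X201.258 Y37.367 F964
G1 X203.088 Y40.107 F964
G1 X203.731 Y43.339 F964
M5
G0 X15.797 Y45.207
M3 S928
G1 X114.659 Y54.194 F964
M5
G0 X9.619 Y78.022
M3 S134
G1 X69.976 Y78.022 F4711
G1 X69.976 Y70.770 F4711
G1 X9.619 Y70.770 F4711
G1 X9.619 Y78.022 F4711
M5
G0 X74.286 Y69.507
M3 S134
G1 X80.437 Y74.771 F4711
G1 X90.274 Y76.935 F4711
G1 X102.339 Y76.391 F4711
G1 X115.175 Y73.532 F4711
G1 X127.325 Y68.751 F4711
G1 X137.332 Y62.440 F4711
G1 X143.738 Y54.993 F4711
G1 X145.086 Y46.801 F4711
M5
G0 X13.810 Y48.652
M3 S928
G1 X117.003 Y48.652 F964
G1 X117.003 Y38.146 F964
G1 X13.810 Y38.146 F964
G1 X13.810 Y48.652 F964
M5
G0 X0.000 Y0.000

Since the viewBox matches the mm dimensions, user units are millimetres directly. The only transform is the Y-flip y_m = 92.831 − y_svg.

Shape 1 is a closed polygon drawn with `<path>`. Its stroke #ff0000 means cut at S928, F964. After flipping Y the toolpath is (14.695,68.402) → (172.399,32.145) → (11.459,6.475) → (203.560,50.361) → (206.425,23.992) → (189.549,63.000) → (14.695,68.402), returning to the start.

Shape 2 is a circle drawn with `<circle>`. Its stroke #ff0000 means cut at S928, F964. After flipping Y the toolpath is (203.731,43.339) → (203.088,46.571) → (201.258,49.311) → (198.518,51.141) → (195.286,51.784) → (192.054,51.141) → (189.314,49.311) → (187.484,46.571) → (186.841,43.339) → (187.484,40.107) → (189.314,37.367) → (192.054,35.537) → (195.286,34.894) → (198.518,35.537) → (201.258,37.367) → (203.088,40.107) → (203.731,43.339), returning to the start.

Shape 3 is a line segment drawn with `<line>`. Its stroke #ff0000 means cut at S928, F964. After flipping Y the toolpath is (15.797,45.207) → (114.659,54.194).

Shape 4 is a rectangle drawn with `<path>`. Its stroke #0000ff means engrave at S134, F4711. After flipping Y the toolpath is (9.619,78.022) → (69.976,78.022) → (69.976,70.770) → (9.619,70.770) → (9.619,78.022), returning to the start.

Shape 5 is a cubic bezier drawn with `<path>`. Its stroke #0000ff means engrave at S134, F4711. After flipping Y the toolpath is (74.286,69.507) → (80.437,74.771) → (90.274,76.935) → (102.339,76.391) → (115.175,73.532) → (127.325,68.751) → (137.332,62.440) → (143.738,54.993) → (145.086,46.801).

Shape 6 is a rectangle drawn with `<path>`. Its stroke #ff0000 means cut at S928, F964. After flipping Y the toolpath is (13.810,48.652) → (117.003,48.652) → (117.003,38.146) → (13.810,38.146) → (13.810,48.652), returning to the start.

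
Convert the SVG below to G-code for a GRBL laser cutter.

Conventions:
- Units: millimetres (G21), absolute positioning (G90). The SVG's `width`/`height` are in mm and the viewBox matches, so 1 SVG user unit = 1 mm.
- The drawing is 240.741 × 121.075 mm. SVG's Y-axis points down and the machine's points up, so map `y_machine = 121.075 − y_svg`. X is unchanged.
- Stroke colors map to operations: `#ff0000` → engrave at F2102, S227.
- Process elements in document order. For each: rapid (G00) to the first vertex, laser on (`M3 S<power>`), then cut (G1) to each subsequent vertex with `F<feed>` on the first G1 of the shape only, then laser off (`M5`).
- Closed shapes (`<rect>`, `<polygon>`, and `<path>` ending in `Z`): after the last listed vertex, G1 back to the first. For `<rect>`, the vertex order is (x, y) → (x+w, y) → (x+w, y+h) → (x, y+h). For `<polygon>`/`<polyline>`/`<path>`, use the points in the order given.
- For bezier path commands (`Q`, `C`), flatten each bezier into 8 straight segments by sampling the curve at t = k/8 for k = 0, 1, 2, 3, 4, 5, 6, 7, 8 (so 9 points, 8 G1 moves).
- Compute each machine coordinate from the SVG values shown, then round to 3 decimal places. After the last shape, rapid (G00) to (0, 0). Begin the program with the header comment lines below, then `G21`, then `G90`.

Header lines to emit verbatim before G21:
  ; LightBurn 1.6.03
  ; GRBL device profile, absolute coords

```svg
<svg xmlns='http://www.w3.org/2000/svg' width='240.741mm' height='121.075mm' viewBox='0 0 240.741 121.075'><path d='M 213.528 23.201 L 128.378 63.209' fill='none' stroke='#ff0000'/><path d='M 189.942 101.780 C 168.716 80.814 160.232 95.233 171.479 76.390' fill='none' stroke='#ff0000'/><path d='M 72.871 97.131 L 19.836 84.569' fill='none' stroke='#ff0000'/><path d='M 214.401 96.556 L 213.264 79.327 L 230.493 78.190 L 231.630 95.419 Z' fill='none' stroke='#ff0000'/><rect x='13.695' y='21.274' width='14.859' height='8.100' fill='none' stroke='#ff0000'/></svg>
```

; LightBurn 1.6.03
; GRBL device profile, absolute coords
G21
G90
G00 X213.528 Y97.874
M3 S227
G1 X128.378 Y57.866 F2102
M5
G00 X189.942 Y19.295
M3 S227
G1 X182.593 Y25.633 F2102
G1 X176.521 Y29.457
G1 X171.807 Y31.574
G1 X168.533 Y32.786
G1 X166.782 Y33.899
G1 X166.634 Y35.717
G1 X168.173 Y39.044
G1 X171.479 Y44.685
M5
G00 X72.871 Y23.944
M3 S227
G1 X19.836 Y36.506 F2102
M5
G00 X214.401 Y24.519
M3 S227
G1 X213.264 Y41.748 F2102
G1 X230.493 Y42.885
G1 X231.630 Y25.656
G1 X214.401 Y24.519
M5
G00 X13.695 Y99.801
M3 S227
G1 X28.554 Y99.801 F2102
G1 X28.554 Y91.701
G1 X13.695 Y91.701
G1 X13.695 Y99.801
M5
G00 X0.000 Y0.000

1 u = 1 mm; y_m = 121.075 − y.

[1] `<path>` line segment, #ff0000→engrave S227 F2102: (213.528,97.874) → (128.378,57.866)

[2] `<path>` cubic bezier, #ff0000→engrave S227 F2102: (189.942,19.295) → (182.593,25.633) → (176.521,29.457) → (171.807,31.574) → (168.533,32.786) → (166.782,33.899) → (166.634,35.717) → (168.173,39.044) → (171.479,44.685)

[3] `<path>` line segment, #ff0000→engrave S227 F2102: (72.871,23.944) → (19.836,36.506)

[4] `<path>` regular polygon, #ff0000→engrave S227 F2102: (214.401,24.519) → (213.264,41.748) → (230.493,42.885) → (231.630,25.656) → (214.401,24.519) (closed)

[5] `<rect>` rectangle, #ff0000→engrave S227 F2102: (13.695,99.801) → (28.554,99.801) → (28.554,91.701) → (13.695,91.701) → (13.695,99.801) (closed)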